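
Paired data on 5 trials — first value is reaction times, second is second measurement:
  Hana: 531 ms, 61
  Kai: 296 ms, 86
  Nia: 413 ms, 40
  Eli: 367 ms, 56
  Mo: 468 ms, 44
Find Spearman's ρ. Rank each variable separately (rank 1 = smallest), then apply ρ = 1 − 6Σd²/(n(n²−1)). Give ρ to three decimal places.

Ranks of variable 1: 5, 1, 3, 2, 4
Ranks of variable 2: 4, 5, 1, 3, 2
d = r₁ − r₂: 1, -4, 2, -1, 2
d²: 1, 16, 4, 1, 4; Σd² = 26
ρ = 1 − 6·26/(5·24) = 1 − 156/120 = -0.300

-0.300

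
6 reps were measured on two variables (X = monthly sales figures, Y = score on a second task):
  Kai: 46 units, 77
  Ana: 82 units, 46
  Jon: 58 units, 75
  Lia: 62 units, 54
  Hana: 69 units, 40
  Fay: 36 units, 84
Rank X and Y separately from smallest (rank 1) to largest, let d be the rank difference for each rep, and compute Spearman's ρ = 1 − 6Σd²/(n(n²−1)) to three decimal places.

-0.943

Ranks of variable 1: 2, 6, 3, 4, 5, 1
Ranks of variable 2: 5, 2, 4, 3, 1, 6
d = r₁ − r₂: -3, 4, -1, 1, 4, -5
d²: 9, 16, 1, 1, 16, 25; Σd² = 68
ρ = 1 − 6·68/(6·35) = 1 − 408/210 = -0.943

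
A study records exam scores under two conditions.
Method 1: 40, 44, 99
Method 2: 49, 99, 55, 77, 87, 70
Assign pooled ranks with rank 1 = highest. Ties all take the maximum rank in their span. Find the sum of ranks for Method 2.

Sorted (descending): 99, 99, 87, 77, 70, 55, 49, 44, 40
The 2 values of 99 occupy positions 1–2 → each gets rank 2.
Method 2 values → pooled ranks: 49→7, 99→2, 55→6, 77→4, 87→3, 70→5
Rank sum = 7 + 2 + 6 + 4 + 3 + 5 = 27

27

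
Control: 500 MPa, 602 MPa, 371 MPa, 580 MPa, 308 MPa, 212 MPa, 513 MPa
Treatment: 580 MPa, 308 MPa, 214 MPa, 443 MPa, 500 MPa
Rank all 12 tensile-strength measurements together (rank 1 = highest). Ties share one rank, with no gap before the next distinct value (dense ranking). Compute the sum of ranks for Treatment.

Sorted (descending): 602, 580, 580, 513, 500, 500, 443, 371, 308, 308, 214, 212
The 2 values of 580 share dense rank 2.
The 2 values of 500 share dense rank 4.
The 2 values of 308 share dense rank 7.
Remaining distinct values take the next consecutive integers.
Treatment values → pooled ranks: 580→2, 308→7, 214→8, 443→5, 500→4
Rank sum = 2 + 7 + 8 + 5 + 4 = 26

26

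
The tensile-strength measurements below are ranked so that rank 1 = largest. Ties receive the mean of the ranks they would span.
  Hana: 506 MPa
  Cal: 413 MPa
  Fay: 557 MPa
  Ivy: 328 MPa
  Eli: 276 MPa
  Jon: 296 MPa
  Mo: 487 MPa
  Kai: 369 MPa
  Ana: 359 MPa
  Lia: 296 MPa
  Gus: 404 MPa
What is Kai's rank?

Sorted (descending): 557, 506, 487, 413, 404, 369, 359, 328, 296, 296, 276
The 2 values of 296 occupy positions 9–10 → average rank (9+10)/2 = 9.5.
Kai has value 369 MPa → rank 6.

6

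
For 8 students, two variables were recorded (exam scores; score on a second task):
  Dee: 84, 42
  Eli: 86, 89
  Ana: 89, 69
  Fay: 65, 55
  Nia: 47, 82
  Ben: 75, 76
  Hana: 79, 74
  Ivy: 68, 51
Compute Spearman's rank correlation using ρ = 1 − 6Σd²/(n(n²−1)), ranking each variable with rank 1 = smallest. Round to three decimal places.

Ranks of variable 1: 6, 7, 8, 2, 1, 4, 5, 3
Ranks of variable 2: 1, 8, 4, 3, 7, 6, 5, 2
d = r₁ − r₂: 5, -1, 4, -1, -6, -2, 0, 1
d²: 25, 1, 16, 1, 36, 4, 0, 1; Σd² = 84
ρ = 1 − 6·84/(8·63) = 1 − 504/504 = 0.000

0.000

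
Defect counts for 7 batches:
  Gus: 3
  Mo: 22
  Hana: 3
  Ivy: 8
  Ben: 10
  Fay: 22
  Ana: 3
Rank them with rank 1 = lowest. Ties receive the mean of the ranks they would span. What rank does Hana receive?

Sorted (ascending): 3, 3, 3, 8, 10, 22, 22
The 3 values of 3 occupy positions 1–3 → average rank 2.
The 2 values of 22 occupy positions 6–7 → average rank (6+7)/2 = 6.5.
Hana has value 3 → rank 2.

2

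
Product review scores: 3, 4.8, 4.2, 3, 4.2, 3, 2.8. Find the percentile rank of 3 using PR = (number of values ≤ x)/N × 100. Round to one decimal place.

57.1

N = 7.
Strictly below 3: 1. Equal to 3: 3.
PR = 4/7 × 100 = 57.1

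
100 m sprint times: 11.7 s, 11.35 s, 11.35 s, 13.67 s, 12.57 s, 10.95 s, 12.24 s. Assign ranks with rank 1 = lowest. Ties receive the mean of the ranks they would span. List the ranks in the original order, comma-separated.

4, 2.5, 2.5, 7, 6, 1, 5

Sorted (ascending): 10.95, 11.35, 11.35, 11.7, 12.24, 12.57, 13.67
The 2 values of 11.35 occupy positions 2–3 → average rank (2+3)/2 = 2.5.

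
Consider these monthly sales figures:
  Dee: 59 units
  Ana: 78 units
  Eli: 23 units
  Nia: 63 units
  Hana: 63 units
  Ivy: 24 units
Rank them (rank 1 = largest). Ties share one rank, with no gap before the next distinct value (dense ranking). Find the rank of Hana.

Sorted (descending): 78, 63, 63, 59, 24, 23
The 2 values of 63 share dense rank 2.
Remaining distinct values take the next consecutive integers.
Hana has value 63 units → rank 2.

2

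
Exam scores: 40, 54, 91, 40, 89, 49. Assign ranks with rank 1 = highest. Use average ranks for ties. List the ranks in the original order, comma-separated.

Sorted (descending): 91, 89, 54, 49, 40, 40
The 2 values of 40 occupy positions 5–6 → average rank (5+6)/2 = 5.5.

5.5, 3, 1, 5.5, 2, 4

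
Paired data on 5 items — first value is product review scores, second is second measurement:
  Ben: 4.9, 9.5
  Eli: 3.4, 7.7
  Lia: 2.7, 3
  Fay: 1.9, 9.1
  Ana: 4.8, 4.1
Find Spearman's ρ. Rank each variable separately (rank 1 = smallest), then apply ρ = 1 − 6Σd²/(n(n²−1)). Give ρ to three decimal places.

0.300

Ranks of variable 1: 5, 3, 2, 1, 4
Ranks of variable 2: 5, 3, 1, 4, 2
d = r₁ − r₂: 0, 0, 1, -3, 2
d²: 0, 0, 1, 9, 4; Σd² = 14
ρ = 1 − 6·14/(5·24) = 1 − 84/120 = 0.300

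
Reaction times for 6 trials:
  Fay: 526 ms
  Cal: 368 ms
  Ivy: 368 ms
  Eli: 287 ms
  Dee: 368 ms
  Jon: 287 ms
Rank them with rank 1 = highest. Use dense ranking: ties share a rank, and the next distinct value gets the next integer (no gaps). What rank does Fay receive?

1

Sorted (descending): 526, 368, 368, 368, 287, 287
The 3 values of 368 share dense rank 2.
The 2 values of 287 share dense rank 3.
Remaining distinct values take the next consecutive integers.
Fay has value 526 ms → rank 1.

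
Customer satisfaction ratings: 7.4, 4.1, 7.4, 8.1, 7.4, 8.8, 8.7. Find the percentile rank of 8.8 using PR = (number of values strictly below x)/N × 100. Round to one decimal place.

85.7

N = 7.
Strictly below 8.8: 6. Equal to 8.8: 1.
PR = 6/7 × 100 = 85.7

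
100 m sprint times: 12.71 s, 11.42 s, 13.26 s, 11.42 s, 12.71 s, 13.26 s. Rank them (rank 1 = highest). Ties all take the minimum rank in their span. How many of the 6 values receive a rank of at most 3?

Sorted (descending): 13.26, 13.26, 12.71, 12.71, 11.42, 11.42
The 2 values of 13.26 occupy positions 1–2 → each gets rank 1.
The 2 values of 12.71 occupy positions 3–4 → each gets rank 3.
The 2 values of 11.42 occupy positions 5–6 → each gets rank 5.
Ranks ≤ 3: {1, 1, 3, 3} → 4 values.

4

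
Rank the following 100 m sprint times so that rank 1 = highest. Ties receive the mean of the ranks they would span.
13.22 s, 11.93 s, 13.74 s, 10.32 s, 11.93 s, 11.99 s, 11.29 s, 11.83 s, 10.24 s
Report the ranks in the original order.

2, 4.5, 1, 8, 4.5, 3, 7, 6, 9

Sorted (descending): 13.74, 13.22, 11.99, 11.93, 11.93, 11.83, 11.29, 10.32, 10.24
The 2 values of 11.93 occupy positions 4–5 → average rank (4+5)/2 = 4.5.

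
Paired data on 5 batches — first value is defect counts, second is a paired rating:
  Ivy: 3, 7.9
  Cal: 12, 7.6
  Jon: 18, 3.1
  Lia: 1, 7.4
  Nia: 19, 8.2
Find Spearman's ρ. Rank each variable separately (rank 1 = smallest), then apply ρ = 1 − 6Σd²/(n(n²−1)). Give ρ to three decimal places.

Ranks of variable 1: 2, 3, 4, 1, 5
Ranks of variable 2: 4, 3, 1, 2, 5
d = r₁ − r₂: -2, 0, 3, -1, 0
d²: 4, 0, 9, 1, 0; Σd² = 14
ρ = 1 − 6·14/(5·24) = 1 − 84/120 = 0.300

0.300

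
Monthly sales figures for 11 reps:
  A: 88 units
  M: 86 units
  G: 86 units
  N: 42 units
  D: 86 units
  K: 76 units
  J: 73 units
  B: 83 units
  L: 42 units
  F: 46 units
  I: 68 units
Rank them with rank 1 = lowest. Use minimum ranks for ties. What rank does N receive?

1

Sorted (ascending): 42, 42, 46, 68, 73, 76, 83, 86, 86, 86, 88
The 2 values of 42 occupy positions 1–2 → each gets rank 1.
The 3 values of 86 occupy positions 8–10 → each gets rank 8.
N has value 42 units → rank 1.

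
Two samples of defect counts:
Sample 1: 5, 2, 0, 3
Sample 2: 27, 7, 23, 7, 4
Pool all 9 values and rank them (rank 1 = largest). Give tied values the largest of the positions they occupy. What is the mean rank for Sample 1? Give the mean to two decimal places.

7.25

Sorted (descending): 27, 23, 7, 7, 5, 4, 3, 2, 0
The 2 values of 7 occupy positions 3–4 → each gets rank 4.
Sample 1 values → pooled ranks: 5→5, 2→8, 0→9, 3→7
Mean rank = (5 + 8 + 9 + 7) / 4 = 7.25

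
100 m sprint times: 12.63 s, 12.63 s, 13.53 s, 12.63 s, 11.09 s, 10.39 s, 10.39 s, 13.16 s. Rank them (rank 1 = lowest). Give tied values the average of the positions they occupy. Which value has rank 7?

13.16

Sorted (ascending): 10.39, 10.39, 11.09, 12.63, 12.63, 12.63, 13.16, 13.53
The 2 values of 10.39 occupy positions 1–2 → average rank (1+2)/2 = 1.5.
The 3 values of 12.63 occupy positions 4–6 → average rank 5.
Rank 7 → value 13.16.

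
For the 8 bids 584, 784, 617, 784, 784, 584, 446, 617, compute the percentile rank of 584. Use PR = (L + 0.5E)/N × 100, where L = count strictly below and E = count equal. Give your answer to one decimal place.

25.0

N = 8.
Strictly below 584: 1. Equal to 584: 2.
PR = (1 + 0.5·2)/8 × 100 = 25.0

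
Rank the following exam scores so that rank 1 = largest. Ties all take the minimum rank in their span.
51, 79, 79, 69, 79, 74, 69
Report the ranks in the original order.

Sorted (descending): 79, 79, 79, 74, 69, 69, 51
The 3 values of 79 occupy positions 1–3 → each gets rank 1.
The 2 values of 69 occupy positions 5–6 → each gets rank 5.

7, 1, 1, 5, 1, 4, 5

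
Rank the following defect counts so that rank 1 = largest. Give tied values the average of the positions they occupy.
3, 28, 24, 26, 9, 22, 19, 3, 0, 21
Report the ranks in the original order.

Sorted (descending): 28, 26, 24, 22, 21, 19, 9, 3, 3, 0
The 2 values of 3 occupy positions 8–9 → average rank (8+9)/2 = 8.5.

8.5, 1, 3, 2, 7, 4, 6, 8.5, 10, 5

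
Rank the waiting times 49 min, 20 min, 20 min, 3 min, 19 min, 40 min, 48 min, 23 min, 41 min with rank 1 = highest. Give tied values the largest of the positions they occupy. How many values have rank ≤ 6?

Sorted (descending): 49, 48, 41, 40, 23, 20, 20, 19, 3
The 2 values of 20 occupy positions 6–7 → each gets rank 7.
Ranks ≤ 6: {1, 2, 3, 4, 5} → 5 values.

5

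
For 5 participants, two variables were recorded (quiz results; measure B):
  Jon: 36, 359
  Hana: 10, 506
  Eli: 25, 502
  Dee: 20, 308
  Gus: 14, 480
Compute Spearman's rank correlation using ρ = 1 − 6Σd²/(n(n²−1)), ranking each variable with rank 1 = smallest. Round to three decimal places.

Ranks of variable 1: 5, 1, 4, 3, 2
Ranks of variable 2: 2, 5, 4, 1, 3
d = r₁ − r₂: 3, -4, 0, 2, -1
d²: 9, 16, 0, 4, 1; Σd² = 30
ρ = 1 − 6·30/(5·24) = 1 − 180/120 = -0.500

-0.500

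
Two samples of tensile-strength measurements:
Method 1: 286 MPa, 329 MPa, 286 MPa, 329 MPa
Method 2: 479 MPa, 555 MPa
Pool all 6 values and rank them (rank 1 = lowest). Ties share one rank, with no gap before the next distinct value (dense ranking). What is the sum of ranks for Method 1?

Sorted (ascending): 286, 286, 329, 329, 479, 555
The 2 values of 286 share dense rank 1.
The 2 values of 329 share dense rank 2.
Remaining distinct values take the next consecutive integers.
Method 1 values → pooled ranks: 286→1, 329→2, 286→1, 329→2
Rank sum = 1 + 2 + 1 + 2 = 6

6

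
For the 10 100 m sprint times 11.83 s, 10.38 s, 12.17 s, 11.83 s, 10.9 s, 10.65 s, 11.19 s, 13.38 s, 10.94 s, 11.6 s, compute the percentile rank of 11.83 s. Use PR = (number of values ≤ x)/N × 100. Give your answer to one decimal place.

N = 10.
Strictly below 11.83: 6. Equal to 11.83: 2.
PR = 8/10 × 100 = 80.0

80.0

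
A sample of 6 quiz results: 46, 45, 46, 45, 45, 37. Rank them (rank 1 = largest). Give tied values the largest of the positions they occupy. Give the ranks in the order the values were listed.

Sorted (descending): 46, 46, 45, 45, 45, 37
The 2 values of 46 occupy positions 1–2 → each gets rank 2.
The 3 values of 45 occupy positions 3–5 → each gets rank 5.

2, 5, 2, 5, 5, 6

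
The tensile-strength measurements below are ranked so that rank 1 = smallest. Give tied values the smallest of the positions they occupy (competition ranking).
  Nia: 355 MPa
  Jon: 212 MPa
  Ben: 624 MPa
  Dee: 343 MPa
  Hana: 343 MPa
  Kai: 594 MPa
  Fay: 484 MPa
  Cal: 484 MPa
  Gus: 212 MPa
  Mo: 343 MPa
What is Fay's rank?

Sorted (ascending): 212, 212, 343, 343, 343, 355, 484, 484, 594, 624
The 2 values of 212 occupy positions 1–2 → each gets rank 1.
The 3 values of 343 occupy positions 3–5 → each gets rank 3.
The 2 values of 484 occupy positions 7–8 → each gets rank 7.
Fay has value 484 MPa → rank 7.

7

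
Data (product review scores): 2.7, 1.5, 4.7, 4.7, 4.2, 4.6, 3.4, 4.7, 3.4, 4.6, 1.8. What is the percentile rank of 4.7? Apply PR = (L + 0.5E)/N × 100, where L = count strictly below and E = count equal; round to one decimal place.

86.4

N = 11.
Strictly below 4.7: 8. Equal to 4.7: 3.
PR = (8 + 0.5·3)/11 × 100 = 86.4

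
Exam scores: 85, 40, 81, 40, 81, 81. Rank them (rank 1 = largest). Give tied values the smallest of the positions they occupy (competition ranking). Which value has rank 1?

85

Sorted (descending): 85, 81, 81, 81, 40, 40
The 3 values of 81 occupy positions 2–4 → each gets rank 2.
The 2 values of 40 occupy positions 5–6 → each gets rank 5.
Rank 1 → value 85.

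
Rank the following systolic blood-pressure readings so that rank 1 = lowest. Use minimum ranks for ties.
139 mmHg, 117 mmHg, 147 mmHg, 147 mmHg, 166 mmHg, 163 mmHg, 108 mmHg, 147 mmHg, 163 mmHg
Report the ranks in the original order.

3, 2, 4, 4, 9, 7, 1, 4, 7

Sorted (ascending): 108, 117, 139, 147, 147, 147, 163, 163, 166
The 3 values of 147 occupy positions 4–6 → each gets rank 4.
The 2 values of 163 occupy positions 7–8 → each gets rank 7.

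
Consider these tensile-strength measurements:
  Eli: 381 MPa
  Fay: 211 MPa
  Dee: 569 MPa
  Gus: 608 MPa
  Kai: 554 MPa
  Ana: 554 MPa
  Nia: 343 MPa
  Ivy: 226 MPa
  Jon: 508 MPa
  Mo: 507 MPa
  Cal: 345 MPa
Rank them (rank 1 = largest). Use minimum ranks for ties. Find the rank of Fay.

11

Sorted (descending): 608, 569, 554, 554, 508, 507, 381, 345, 343, 226, 211
The 2 values of 554 occupy positions 3–4 → each gets rank 3.
Fay has value 211 MPa → rank 11.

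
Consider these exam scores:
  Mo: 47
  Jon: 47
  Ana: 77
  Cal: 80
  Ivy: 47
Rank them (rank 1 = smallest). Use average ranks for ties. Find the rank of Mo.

2

Sorted (ascending): 47, 47, 47, 77, 80
The 3 values of 47 occupy positions 1–3 → average rank 2.
Mo has value 47 → rank 2.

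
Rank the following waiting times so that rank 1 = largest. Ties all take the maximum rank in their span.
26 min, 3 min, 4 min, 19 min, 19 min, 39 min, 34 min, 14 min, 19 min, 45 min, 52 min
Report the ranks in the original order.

5, 11, 10, 8, 8, 3, 4, 9, 8, 2, 1

Sorted (descending): 52, 45, 39, 34, 26, 19, 19, 19, 14, 4, 3
The 3 values of 19 occupy positions 6–8 → each gets rank 8.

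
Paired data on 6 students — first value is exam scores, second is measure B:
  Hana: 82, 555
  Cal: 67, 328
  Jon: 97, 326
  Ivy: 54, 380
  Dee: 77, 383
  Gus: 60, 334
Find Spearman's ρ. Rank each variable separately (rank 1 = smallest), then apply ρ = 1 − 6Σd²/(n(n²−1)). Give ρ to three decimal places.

-0.086

Ranks of variable 1: 5, 3, 6, 1, 4, 2
Ranks of variable 2: 6, 2, 1, 4, 5, 3
d = r₁ − r₂: -1, 1, 5, -3, -1, -1
d²: 1, 1, 25, 9, 1, 1; Σd² = 38
ρ = 1 − 6·38/(6·35) = 1 − 228/210 = -0.086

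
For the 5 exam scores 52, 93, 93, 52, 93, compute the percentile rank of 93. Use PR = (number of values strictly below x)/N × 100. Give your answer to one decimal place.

N = 5.
Strictly below 93: 2. Equal to 93: 3.
PR = 2/5 × 100 = 40.0

40.0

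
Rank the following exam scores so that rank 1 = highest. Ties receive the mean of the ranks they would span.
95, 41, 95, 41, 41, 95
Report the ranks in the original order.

Sorted (descending): 95, 95, 95, 41, 41, 41
The 3 values of 95 occupy positions 1–3 → average rank 2.
The 3 values of 41 occupy positions 4–6 → average rank 5.

2, 5, 2, 5, 5, 2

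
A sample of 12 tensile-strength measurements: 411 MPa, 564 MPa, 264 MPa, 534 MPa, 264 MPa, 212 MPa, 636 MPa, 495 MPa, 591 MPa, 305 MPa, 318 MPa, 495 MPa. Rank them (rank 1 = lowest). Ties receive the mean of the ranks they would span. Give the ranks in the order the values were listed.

6, 10, 2.5, 9, 2.5, 1, 12, 7.5, 11, 4, 5, 7.5

Sorted (ascending): 212, 264, 264, 305, 318, 411, 495, 495, 534, 564, 591, 636
The 2 values of 264 occupy positions 2–3 → average rank (2+3)/2 = 2.5.
The 2 values of 495 occupy positions 7–8 → average rank (7+8)/2 = 7.5.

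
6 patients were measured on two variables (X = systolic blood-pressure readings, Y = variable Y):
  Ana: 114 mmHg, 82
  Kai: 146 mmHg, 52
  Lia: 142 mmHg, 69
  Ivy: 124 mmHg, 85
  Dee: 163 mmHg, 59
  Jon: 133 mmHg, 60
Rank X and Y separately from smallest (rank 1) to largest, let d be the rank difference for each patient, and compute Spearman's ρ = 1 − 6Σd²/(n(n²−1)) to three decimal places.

-0.829

Ranks of variable 1: 1, 5, 4, 2, 6, 3
Ranks of variable 2: 5, 1, 4, 6, 2, 3
d = r₁ − r₂: -4, 4, 0, -4, 4, 0
d²: 16, 16, 0, 16, 16, 0; Σd² = 64
ρ = 1 − 6·64/(6·35) = 1 − 384/210 = -0.829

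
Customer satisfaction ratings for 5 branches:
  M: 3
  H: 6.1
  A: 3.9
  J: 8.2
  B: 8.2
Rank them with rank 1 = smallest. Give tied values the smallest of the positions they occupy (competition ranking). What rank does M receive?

1

Sorted (ascending): 3, 3.9, 6.1, 8.2, 8.2
The 2 values of 8.2 occupy positions 4–5 → each gets rank 4.
M has value 3 → rank 1.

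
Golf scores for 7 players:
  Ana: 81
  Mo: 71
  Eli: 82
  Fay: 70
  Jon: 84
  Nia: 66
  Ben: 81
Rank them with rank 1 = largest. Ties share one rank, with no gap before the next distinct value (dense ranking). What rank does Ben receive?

Sorted (descending): 84, 82, 81, 81, 71, 70, 66
The 2 values of 81 share dense rank 3.
Remaining distinct values take the next consecutive integers.
Ben has value 81 → rank 3.

3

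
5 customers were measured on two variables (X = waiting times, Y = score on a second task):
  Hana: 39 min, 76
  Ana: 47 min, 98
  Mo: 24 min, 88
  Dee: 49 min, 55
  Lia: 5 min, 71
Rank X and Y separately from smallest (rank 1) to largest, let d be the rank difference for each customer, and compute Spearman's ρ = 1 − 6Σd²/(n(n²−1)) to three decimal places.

-0.100

Ranks of variable 1: 3, 4, 2, 5, 1
Ranks of variable 2: 3, 5, 4, 1, 2
d = r₁ − r₂: 0, -1, -2, 4, -1
d²: 0, 1, 4, 16, 1; Σd² = 22
ρ = 1 − 6·22/(5·24) = 1 − 132/120 = -0.100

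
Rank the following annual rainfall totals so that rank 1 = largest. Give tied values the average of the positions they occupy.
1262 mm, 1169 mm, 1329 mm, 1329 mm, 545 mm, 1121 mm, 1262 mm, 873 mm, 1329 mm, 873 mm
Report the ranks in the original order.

4.5, 6, 2, 2, 10, 7, 4.5, 8.5, 2, 8.5

Sorted (descending): 1329, 1329, 1329, 1262, 1262, 1169, 1121, 873, 873, 545
The 3 values of 1329 occupy positions 1–3 → average rank 2.
The 2 values of 1262 occupy positions 4–5 → average rank (4+5)/2 = 4.5.
The 2 values of 873 occupy positions 8–9 → average rank (8+9)/2 = 8.5.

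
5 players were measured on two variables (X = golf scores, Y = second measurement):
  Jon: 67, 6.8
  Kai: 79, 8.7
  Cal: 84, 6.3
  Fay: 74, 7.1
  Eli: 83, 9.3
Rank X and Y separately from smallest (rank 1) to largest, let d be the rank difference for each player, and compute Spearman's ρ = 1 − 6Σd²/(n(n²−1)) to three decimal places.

Ranks of variable 1: 1, 3, 5, 2, 4
Ranks of variable 2: 2, 4, 1, 3, 5
d = r₁ − r₂: -1, -1, 4, -1, -1
d²: 1, 1, 16, 1, 1; Σd² = 20
ρ = 1 − 6·20/(5·24) = 1 − 120/120 = 0.000

0.000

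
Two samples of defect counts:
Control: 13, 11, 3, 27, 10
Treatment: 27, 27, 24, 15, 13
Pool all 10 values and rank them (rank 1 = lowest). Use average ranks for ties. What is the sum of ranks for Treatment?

Sorted (ascending): 3, 10, 11, 13, 13, 15, 24, 27, 27, 27
The 2 values of 13 occupy positions 4–5 → average rank (4+5)/2 = 4.5.
The 3 values of 27 occupy positions 8–10 → average rank 9.
Treatment values → pooled ranks: 27→9, 27→9, 24→7, 15→6, 13→4.5
Rank sum = 9 + 9 + 7 + 6 + 4.5 = 35.5

35.5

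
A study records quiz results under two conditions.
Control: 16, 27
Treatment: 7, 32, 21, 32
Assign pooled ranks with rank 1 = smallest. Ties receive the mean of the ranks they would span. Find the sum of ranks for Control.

6

Sorted (ascending): 7, 16, 21, 27, 32, 32
The 2 values of 32 occupy positions 5–6 → average rank (5+6)/2 = 5.5.
Control values → pooled ranks: 16→2, 27→4
Rank sum = 2 + 4 = 6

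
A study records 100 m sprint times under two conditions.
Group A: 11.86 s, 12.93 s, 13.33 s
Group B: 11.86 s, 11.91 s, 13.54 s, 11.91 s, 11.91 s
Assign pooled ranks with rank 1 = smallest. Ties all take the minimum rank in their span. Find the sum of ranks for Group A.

Sorted (ascending): 11.86, 11.86, 11.91, 11.91, 11.91, 12.93, 13.33, 13.54
The 2 values of 11.86 occupy positions 1–2 → each gets rank 1.
The 3 values of 11.91 occupy positions 3–5 → each gets rank 3.
Group A values → pooled ranks: 11.86→1, 12.93→6, 13.33→7
Rank sum = 1 + 6 + 7 = 14

14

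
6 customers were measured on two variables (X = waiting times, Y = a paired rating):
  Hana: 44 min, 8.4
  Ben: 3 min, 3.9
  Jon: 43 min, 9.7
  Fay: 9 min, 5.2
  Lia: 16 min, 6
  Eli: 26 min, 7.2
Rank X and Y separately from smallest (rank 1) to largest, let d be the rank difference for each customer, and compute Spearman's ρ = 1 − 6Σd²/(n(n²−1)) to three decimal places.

Ranks of variable 1: 6, 1, 5, 2, 3, 4
Ranks of variable 2: 5, 1, 6, 2, 3, 4
d = r₁ − r₂: 1, 0, -1, 0, 0, 0
d²: 1, 0, 1, 0, 0, 0; Σd² = 2
ρ = 1 − 6·2/(6·35) = 1 − 12/210 = 0.943

0.943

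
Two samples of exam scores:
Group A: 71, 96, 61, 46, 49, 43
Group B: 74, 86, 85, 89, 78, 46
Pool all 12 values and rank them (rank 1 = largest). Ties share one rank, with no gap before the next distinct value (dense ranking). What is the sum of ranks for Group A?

46

Sorted (descending): 96, 89, 86, 85, 78, 74, 71, 61, 49, 46, 46, 43
The 2 values of 46 share dense rank 10.
Remaining distinct values take the next consecutive integers.
Group A values → pooled ranks: 71→7, 96→1, 61→8, 46→10, 49→9, 43→11
Rank sum = 7 + 1 + 8 + 10 + 9 + 11 = 46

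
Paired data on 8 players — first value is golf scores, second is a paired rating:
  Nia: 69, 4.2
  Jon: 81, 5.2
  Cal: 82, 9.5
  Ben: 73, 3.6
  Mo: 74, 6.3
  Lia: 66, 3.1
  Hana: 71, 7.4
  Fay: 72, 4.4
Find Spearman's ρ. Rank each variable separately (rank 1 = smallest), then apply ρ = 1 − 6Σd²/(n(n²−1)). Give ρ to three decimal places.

0.643

Ranks of variable 1: 2, 7, 8, 5, 6, 1, 3, 4
Ranks of variable 2: 3, 5, 8, 2, 6, 1, 7, 4
d = r₁ − r₂: -1, 2, 0, 3, 0, 0, -4, 0
d²: 1, 4, 0, 9, 0, 0, 16, 0; Σd² = 30
ρ = 1 − 6·30/(8·63) = 1 − 180/504 = 0.643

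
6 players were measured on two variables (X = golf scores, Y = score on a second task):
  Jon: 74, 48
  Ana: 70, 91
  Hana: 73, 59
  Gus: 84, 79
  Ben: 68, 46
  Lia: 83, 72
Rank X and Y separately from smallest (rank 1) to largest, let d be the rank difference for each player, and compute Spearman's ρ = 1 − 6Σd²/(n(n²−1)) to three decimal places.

Ranks of variable 1: 4, 2, 3, 6, 1, 5
Ranks of variable 2: 2, 6, 3, 5, 1, 4
d = r₁ − r₂: 2, -4, 0, 1, 0, 1
d²: 4, 16, 0, 1, 0, 1; Σd² = 22
ρ = 1 − 6·22/(6·35) = 1 − 132/210 = 0.371

0.371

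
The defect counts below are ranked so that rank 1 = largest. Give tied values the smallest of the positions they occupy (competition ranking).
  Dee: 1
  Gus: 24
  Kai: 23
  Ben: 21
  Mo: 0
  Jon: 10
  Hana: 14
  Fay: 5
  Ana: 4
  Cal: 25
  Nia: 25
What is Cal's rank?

Sorted (descending): 25, 25, 24, 23, 21, 14, 10, 5, 4, 1, 0
The 2 values of 25 occupy positions 1–2 → each gets rank 1.
Cal has value 25 → rank 1.

1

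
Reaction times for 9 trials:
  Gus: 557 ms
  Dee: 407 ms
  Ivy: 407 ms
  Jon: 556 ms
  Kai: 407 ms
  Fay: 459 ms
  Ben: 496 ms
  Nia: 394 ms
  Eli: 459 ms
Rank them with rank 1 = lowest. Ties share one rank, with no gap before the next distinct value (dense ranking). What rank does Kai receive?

Sorted (ascending): 394, 407, 407, 407, 459, 459, 496, 556, 557
The 3 values of 407 share dense rank 2.
The 2 values of 459 share dense rank 3.
Remaining distinct values take the next consecutive integers.
Kai has value 407 ms → rank 2.

2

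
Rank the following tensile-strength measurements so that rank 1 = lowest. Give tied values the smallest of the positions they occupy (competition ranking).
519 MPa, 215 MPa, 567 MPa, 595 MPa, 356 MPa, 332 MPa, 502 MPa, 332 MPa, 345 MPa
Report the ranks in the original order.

7, 1, 8, 9, 5, 2, 6, 2, 4

Sorted (ascending): 215, 332, 332, 345, 356, 502, 519, 567, 595
The 2 values of 332 occupy positions 2–3 → each gets rank 2.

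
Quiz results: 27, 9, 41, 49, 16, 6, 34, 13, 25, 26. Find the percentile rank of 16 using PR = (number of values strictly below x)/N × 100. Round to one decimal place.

30.0

N = 10.
Strictly below 16: 3. Equal to 16: 1.
PR = 3/10 × 100 = 30.0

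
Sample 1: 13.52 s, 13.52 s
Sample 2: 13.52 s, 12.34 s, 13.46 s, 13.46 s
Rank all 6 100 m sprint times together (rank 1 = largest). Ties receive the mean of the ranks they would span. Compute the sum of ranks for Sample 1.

4

Sorted (descending): 13.52, 13.52, 13.52, 13.46, 13.46, 12.34
The 3 values of 13.52 occupy positions 1–3 → average rank 2.
The 2 values of 13.46 occupy positions 4–5 → average rank (4+5)/2 = 4.5.
Sample 1 values → pooled ranks: 13.52→2, 13.52→2
Rank sum = 2 + 2 = 4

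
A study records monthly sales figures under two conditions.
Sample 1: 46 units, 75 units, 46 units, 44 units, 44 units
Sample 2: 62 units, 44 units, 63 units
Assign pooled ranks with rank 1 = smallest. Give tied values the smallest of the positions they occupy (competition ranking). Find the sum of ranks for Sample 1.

18

Sorted (ascending): 44, 44, 44, 46, 46, 62, 63, 75
The 3 values of 44 occupy positions 1–3 → each gets rank 1.
The 2 values of 46 occupy positions 4–5 → each gets rank 4.
Sample 1 values → pooled ranks: 46→4, 75→8, 46→4, 44→1, 44→1
Rank sum = 4 + 8 + 4 + 1 + 1 = 18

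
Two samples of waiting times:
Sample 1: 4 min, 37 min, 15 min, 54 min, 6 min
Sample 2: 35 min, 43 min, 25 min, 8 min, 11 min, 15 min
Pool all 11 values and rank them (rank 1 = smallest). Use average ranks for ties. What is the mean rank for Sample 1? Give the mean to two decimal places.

5.70

Sorted (ascending): 4, 6, 8, 11, 15, 15, 25, 35, 37, 43, 54
The 2 values of 15 occupy positions 5–6 → average rank (5+6)/2 = 5.5.
Sample 1 values → pooled ranks: 4→1, 37→9, 15→5.5, 54→11, 6→2
Mean rank = (1 + 9 + 5.5 + 11 + 2) / 5 = 5.70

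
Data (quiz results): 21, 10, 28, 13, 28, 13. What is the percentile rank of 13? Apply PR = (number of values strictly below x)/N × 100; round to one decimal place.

16.7

N = 6.
Strictly below 13: 1. Equal to 13: 2.
PR = 1/6 × 100 = 16.7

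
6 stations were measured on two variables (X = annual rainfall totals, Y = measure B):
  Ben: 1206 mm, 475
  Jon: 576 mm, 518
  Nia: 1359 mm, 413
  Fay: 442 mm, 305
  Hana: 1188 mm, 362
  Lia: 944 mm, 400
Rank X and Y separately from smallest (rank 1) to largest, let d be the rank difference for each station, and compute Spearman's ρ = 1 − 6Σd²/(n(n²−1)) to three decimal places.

Ranks of variable 1: 5, 2, 6, 1, 4, 3
Ranks of variable 2: 5, 6, 4, 1, 2, 3
d = r₁ − r₂: 0, -4, 2, 0, 2, 0
d²: 0, 16, 4, 0, 4, 0; Σd² = 24
ρ = 1 − 6·24/(6·35) = 1 − 144/210 = 0.314

0.314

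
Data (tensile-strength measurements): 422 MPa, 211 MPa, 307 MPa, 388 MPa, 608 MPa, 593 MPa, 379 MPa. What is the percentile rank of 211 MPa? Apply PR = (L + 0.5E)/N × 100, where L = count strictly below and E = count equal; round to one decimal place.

7.1

N = 7.
Strictly below 211: 0. Equal to 211: 1.
PR = (0 + 0.5·1)/7 × 100 = 7.1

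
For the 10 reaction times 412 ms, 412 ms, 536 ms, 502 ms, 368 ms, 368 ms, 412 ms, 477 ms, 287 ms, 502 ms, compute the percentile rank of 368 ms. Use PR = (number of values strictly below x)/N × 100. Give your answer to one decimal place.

10.0

N = 10.
Strictly below 368: 1. Equal to 368: 2.
PR = 1/10 × 100 = 10.0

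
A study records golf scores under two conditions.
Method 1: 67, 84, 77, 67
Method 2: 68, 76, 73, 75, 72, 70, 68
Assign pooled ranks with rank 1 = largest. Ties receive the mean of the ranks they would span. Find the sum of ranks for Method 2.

42

Sorted (descending): 84, 77, 76, 75, 73, 72, 70, 68, 68, 67, 67
The 2 values of 68 occupy positions 8–9 → average rank (8+9)/2 = 8.5.
The 2 values of 67 occupy positions 10–11 → average rank (10+11)/2 = 10.5.
Method 2 values → pooled ranks: 68→8.5, 76→3, 73→5, 75→4, 72→6, 70→7, 68→8.5
Rank sum = 8.5 + 3 + 5 + 4 + 6 + 7 + 8.5 = 42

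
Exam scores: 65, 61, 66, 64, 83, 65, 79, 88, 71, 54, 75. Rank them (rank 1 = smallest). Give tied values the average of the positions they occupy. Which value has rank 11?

88

Sorted (ascending): 54, 61, 64, 65, 65, 66, 71, 75, 79, 83, 88
The 2 values of 65 occupy positions 4–5 → average rank (4+5)/2 = 4.5.
Rank 11 → value 88.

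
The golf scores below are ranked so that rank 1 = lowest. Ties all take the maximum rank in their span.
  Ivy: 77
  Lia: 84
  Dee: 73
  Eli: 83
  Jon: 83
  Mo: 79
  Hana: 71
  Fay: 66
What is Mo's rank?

5

Sorted (ascending): 66, 71, 73, 77, 79, 83, 83, 84
The 2 values of 83 occupy positions 6–7 → each gets rank 7.
Mo has value 79 → rank 5.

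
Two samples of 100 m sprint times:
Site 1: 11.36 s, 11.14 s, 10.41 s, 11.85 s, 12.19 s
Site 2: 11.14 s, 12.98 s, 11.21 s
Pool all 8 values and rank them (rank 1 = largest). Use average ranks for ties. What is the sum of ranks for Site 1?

Sorted (descending): 12.98, 12.19, 11.85, 11.36, 11.21, 11.14, 11.14, 10.41
The 2 values of 11.14 occupy positions 6–7 → average rank (6+7)/2 = 6.5.
Site 1 values → pooled ranks: 11.36→4, 11.14→6.5, 10.41→8, 11.85→3, 12.19→2
Rank sum = 4 + 6.5 + 8 + 3 + 2 = 23.5

23.5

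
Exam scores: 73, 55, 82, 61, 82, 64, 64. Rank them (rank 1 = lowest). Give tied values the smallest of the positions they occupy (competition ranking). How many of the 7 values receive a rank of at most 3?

Sorted (ascending): 55, 61, 64, 64, 73, 82, 82
The 2 values of 64 occupy positions 3–4 → each gets rank 3.
The 2 values of 82 occupy positions 6–7 → each gets rank 6.
Ranks ≤ 3: {1, 2, 3, 3} → 4 values.

4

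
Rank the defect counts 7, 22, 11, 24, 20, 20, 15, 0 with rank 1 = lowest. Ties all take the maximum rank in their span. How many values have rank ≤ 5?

4

Sorted (ascending): 0, 7, 11, 15, 20, 20, 22, 24
The 2 values of 20 occupy positions 5–6 → each gets rank 6.
Ranks ≤ 5: {1, 2, 3, 4} → 4 values.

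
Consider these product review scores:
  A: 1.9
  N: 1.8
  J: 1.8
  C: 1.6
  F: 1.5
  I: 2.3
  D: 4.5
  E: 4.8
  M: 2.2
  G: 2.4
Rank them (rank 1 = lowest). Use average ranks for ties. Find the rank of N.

3.5

Sorted (ascending): 1.5, 1.6, 1.8, 1.8, 1.9, 2.2, 2.3, 2.4, 4.5, 4.8
The 2 values of 1.8 occupy positions 3–4 → average rank (3+4)/2 = 3.5.
N has value 1.8 → rank 3.5.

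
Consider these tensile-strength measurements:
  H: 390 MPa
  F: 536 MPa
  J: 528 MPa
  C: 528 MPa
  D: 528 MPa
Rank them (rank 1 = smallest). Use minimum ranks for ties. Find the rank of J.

Sorted (ascending): 390, 528, 528, 528, 536
The 3 values of 528 occupy positions 2–4 → each gets rank 2.
J has value 528 MPa → rank 2.

2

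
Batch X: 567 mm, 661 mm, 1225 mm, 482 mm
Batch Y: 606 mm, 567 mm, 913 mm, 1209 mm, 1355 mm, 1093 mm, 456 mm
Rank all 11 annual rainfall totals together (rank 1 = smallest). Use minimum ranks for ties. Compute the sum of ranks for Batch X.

21

Sorted (ascending): 456, 482, 567, 567, 606, 661, 913, 1093, 1209, 1225, 1355
The 2 values of 567 occupy positions 3–4 → each gets rank 3.
Batch X values → pooled ranks: 567→3, 661→6, 1225→10, 482→2
Rank sum = 3 + 6 + 10 + 2 = 21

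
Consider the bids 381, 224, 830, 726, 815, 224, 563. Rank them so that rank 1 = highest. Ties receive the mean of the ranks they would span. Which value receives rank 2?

Sorted (descending): 830, 815, 726, 563, 381, 224, 224
The 2 values of 224 occupy positions 6–7 → average rank (6+7)/2 = 6.5.
Rank 2 → value 815.

815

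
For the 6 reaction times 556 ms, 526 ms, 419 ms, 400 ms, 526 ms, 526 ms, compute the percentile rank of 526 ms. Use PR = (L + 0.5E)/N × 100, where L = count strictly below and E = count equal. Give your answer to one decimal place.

N = 6.
Strictly below 526: 2. Equal to 526: 3.
PR = (2 + 0.5·3)/6 × 100 = 58.3

58.3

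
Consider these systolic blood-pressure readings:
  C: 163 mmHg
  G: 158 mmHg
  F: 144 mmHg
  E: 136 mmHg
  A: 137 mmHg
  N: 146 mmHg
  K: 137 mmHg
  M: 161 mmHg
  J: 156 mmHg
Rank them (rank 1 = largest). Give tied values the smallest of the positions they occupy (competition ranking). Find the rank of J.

Sorted (descending): 163, 161, 158, 156, 146, 144, 137, 137, 136
The 2 values of 137 occupy positions 7–8 → each gets rank 7.
J has value 156 mmHg → rank 4.

4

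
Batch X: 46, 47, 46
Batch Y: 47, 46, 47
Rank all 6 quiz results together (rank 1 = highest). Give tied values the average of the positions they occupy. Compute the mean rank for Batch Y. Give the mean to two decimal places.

3.00

Sorted (descending): 47, 47, 47, 46, 46, 46
The 3 values of 47 occupy positions 1–3 → average rank 2.
The 3 values of 46 occupy positions 4–6 → average rank 5.
Batch Y values → pooled ranks: 47→2, 46→5, 47→2
Mean rank = (2 + 5 + 2) / 3 = 3.00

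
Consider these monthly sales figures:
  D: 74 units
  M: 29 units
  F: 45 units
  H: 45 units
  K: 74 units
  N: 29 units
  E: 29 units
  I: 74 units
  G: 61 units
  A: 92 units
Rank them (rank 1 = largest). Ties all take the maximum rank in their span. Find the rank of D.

4

Sorted (descending): 92, 74, 74, 74, 61, 45, 45, 29, 29, 29
The 3 values of 74 occupy positions 2–4 → each gets rank 4.
The 2 values of 45 occupy positions 6–7 → each gets rank 7.
The 3 values of 29 occupy positions 8–10 → each gets rank 10.
D has value 74 units → rank 4.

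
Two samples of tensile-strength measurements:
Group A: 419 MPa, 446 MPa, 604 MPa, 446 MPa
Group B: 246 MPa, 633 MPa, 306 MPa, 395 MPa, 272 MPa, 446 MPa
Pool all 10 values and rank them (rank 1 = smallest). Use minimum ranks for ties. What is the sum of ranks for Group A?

Sorted (ascending): 246, 272, 306, 395, 419, 446, 446, 446, 604, 633
The 3 values of 446 occupy positions 6–8 → each gets rank 6.
Group A values → pooled ranks: 419→5, 446→6, 604→9, 446→6
Rank sum = 5 + 6 + 9 + 6 = 26

26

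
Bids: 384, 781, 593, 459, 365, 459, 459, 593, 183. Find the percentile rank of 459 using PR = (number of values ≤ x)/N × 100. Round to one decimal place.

66.7

N = 9.
Strictly below 459: 3. Equal to 459: 3.
PR = 6/9 × 100 = 66.7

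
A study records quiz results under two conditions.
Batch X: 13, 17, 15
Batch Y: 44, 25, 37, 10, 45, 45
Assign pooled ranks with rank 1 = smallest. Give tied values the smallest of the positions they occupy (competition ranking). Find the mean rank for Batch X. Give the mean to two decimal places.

3.00

Sorted (ascending): 10, 13, 15, 17, 25, 37, 44, 45, 45
The 2 values of 45 occupy positions 8–9 → each gets rank 8.
Batch X values → pooled ranks: 13→2, 17→4, 15→3
Mean rank = (2 + 4 + 3) / 3 = 3.00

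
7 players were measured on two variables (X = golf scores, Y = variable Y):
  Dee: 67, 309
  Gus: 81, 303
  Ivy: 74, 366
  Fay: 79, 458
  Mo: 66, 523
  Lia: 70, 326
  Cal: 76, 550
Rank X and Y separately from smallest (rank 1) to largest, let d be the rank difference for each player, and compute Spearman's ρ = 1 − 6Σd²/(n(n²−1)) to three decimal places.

-0.179

Ranks of variable 1: 2, 7, 4, 6, 1, 3, 5
Ranks of variable 2: 2, 1, 4, 5, 6, 3, 7
d = r₁ − r₂: 0, 6, 0, 1, -5, 0, -2
d²: 0, 36, 0, 1, 25, 0, 4; Σd² = 66
ρ = 1 − 6·66/(7·48) = 1 − 396/336 = -0.179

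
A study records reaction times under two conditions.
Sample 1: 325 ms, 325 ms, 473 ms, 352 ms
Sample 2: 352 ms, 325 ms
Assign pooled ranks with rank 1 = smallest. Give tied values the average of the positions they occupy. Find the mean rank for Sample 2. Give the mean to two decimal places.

Sorted (ascending): 325, 325, 325, 352, 352, 473
The 3 values of 325 occupy positions 1–3 → average rank 2.
The 2 values of 352 occupy positions 4–5 → average rank (4+5)/2 = 4.5.
Sample 2 values → pooled ranks: 352→4.5, 325→2
Mean rank = (4.5 + 2) / 2 = 3.25

3.25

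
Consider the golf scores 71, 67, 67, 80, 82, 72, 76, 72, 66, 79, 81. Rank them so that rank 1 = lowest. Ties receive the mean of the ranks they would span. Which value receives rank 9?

Sorted (ascending): 66, 67, 67, 71, 72, 72, 76, 79, 80, 81, 82
The 2 values of 67 occupy positions 2–3 → average rank (2+3)/2 = 2.5.
The 2 values of 72 occupy positions 5–6 → average rank (5+6)/2 = 5.5.
Rank 9 → value 80.

80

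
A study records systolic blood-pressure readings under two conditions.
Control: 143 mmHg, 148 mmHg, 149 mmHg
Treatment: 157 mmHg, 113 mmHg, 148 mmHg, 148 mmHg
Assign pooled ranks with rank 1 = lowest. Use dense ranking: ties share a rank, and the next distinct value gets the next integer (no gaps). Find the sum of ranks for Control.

9

Sorted (ascending): 113, 143, 148, 148, 148, 149, 157
The 3 values of 148 share dense rank 3.
Remaining distinct values take the next consecutive integers.
Control values → pooled ranks: 143→2, 148→3, 149→4
Rank sum = 2 + 3 + 4 = 9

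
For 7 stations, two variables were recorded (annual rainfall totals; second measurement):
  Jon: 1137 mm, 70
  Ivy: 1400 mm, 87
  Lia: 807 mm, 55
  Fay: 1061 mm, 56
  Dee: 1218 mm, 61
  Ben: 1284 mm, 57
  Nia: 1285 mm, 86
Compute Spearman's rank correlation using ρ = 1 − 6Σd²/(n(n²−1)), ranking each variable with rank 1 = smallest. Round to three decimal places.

0.857

Ranks of variable 1: 3, 7, 1, 2, 4, 5, 6
Ranks of variable 2: 5, 7, 1, 2, 4, 3, 6
d = r₁ − r₂: -2, 0, 0, 0, 0, 2, 0
d²: 4, 0, 0, 0, 0, 4, 0; Σd² = 8
ρ = 1 − 6·8/(7·48) = 1 − 48/336 = 0.857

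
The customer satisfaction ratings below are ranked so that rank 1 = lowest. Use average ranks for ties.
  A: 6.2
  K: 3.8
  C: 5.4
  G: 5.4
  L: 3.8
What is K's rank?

Sorted (ascending): 3.8, 3.8, 5.4, 5.4, 6.2
The 2 values of 3.8 occupy positions 1–2 → average rank (1+2)/2 = 1.5.
The 2 values of 5.4 occupy positions 3–4 → average rank (3+4)/2 = 3.5.
K has value 3.8 → rank 1.5.

1.5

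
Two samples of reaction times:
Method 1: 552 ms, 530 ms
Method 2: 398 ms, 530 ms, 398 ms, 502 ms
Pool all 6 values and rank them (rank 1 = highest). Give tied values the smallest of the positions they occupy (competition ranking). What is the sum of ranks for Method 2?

Sorted (descending): 552, 530, 530, 502, 398, 398
The 2 values of 530 occupy positions 2–3 → each gets rank 2.
The 2 values of 398 occupy positions 5–6 → each gets rank 5.
Method 2 values → pooled ranks: 398→5, 530→2, 398→5, 502→4
Rank sum = 5 + 2 + 5 + 4 = 16

16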